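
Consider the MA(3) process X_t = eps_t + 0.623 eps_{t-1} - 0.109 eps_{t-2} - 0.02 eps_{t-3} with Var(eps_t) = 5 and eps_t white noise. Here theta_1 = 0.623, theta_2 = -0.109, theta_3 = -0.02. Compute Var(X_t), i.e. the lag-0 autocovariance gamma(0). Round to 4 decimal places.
\gamma(0) = 7.0021

For an MA(q) process X_t = eps_t + sum_i theta_i eps_{t-i} with
Var(eps_t) = sigma^2, the variance is
  gamma(0) = sigma^2 * (1 + sum_i theta_i^2).
  sum_i theta_i^2 = (0.623)^2 + (-0.109)^2 + (-0.02)^2 = 0.388129 + 0.011881 + 0.0004 = 0.40041.
  gamma(0) = 5 * (1 + 0.40041) = 5 * 1.40041 = 7.00205, which rounds to 7.0021.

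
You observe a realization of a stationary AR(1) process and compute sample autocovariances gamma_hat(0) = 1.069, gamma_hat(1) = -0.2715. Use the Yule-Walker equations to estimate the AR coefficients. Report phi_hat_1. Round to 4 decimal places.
\hat\phi_{1} = -0.2540

The Yule-Walker equations for an AR(p) process read, in matrix form,
  Gamma_p phi = r_p,   with   (Gamma_p)_{ij} = gamma(|i - j|),
                       (r_p)_i = gamma(i),   i,j = 1..p.
Substitute the sample gammas (Toeplitz matrix and right-hand side of size 1):
  Gamma_p = [[1.069]]
  r_p     = [-0.2715]
With p = 1 this is the single equation gamma(0) phi_1 = gamma(1):
  phi_hat_1 = gamma(1) / gamma(0) = -0.2715 / 1.069 = -0.2540.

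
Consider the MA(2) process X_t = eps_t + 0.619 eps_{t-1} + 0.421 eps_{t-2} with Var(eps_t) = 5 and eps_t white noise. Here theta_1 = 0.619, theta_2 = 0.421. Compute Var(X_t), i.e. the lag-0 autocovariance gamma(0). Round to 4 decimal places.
\gamma(0) = 7.8020

For an MA(q) process X_t = eps_t + sum_i theta_i eps_{t-i} with
Var(eps_t) = sigma^2, the variance is
  gamma(0) = sigma^2 * (1 + sum_i theta_i^2).
  sum_i theta_i^2 = (0.619)^2 + (0.421)^2 = 0.383161 + 0.177241 = 0.560402.
  gamma(0) = 5 * (1 + 0.560402) = 5 * 1.560402 = 7.80201, which rounds to 7.8020.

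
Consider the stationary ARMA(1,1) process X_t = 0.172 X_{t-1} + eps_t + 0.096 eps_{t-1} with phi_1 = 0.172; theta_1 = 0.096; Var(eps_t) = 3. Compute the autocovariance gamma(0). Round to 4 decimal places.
\gamma(0) = 3.2220

Multiply the model equation by X_{t-k} and take expectations. With theta_0 = psi_0 = 1 and psi_j the MA(infinity) weights, this gives
  gamma(k) - sum_i phi_i gamma(k-i) = c_k,
  c_k = sigma^2 * sum_{j=k..q} theta_j psi_{j-k}   (c_k = 0 for k > q),
using gamma(-m) = gamma(m).
psi-weights needed (psi_j = theta_j + sum_i phi_i psi_{j-i}):
  psi_1 = theta_1 + phi_1 = 0.096 + (0.172) = 0.268
Right-hand sides:
  c_0 = sigma^2 (1 + theta_1 psi_1) = 3 * (1 + (0.096)(0.268)) = 3 * 1.025728 = 3.077184
  c_1 = sigma^2 theta_1 = 3 * (0.096) = 0.288
  c_2 = 0
Equations for k = 0 and k = 1 (AR order 1):
  gamma(0) = phi_1 gamma(1) + c_0
  gamma(1) = phi_1 gamma(0) + c_1
Substituting the second into the first: gamma(0) (1 - phi_1^2) = c_0 + phi_1 c_1, so
  gamma(0) = (c_0 + phi_1 c_1) / (1 - phi_1^2) = (3.077184 + (0.172)(0.288)) / (1 - (0.172)^2) = 3.12672 / 0.970416 = 3.222041.
Therefore gamma(0) = 3.2220 (to 4 decimal places).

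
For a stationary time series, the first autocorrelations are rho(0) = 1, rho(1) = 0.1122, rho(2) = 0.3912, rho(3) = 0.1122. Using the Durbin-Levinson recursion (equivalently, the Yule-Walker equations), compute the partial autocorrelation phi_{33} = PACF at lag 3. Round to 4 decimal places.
\phi_{33} = 0.0500

The PACF at lag k is phi_{kk}, the last component of the solution
to the Yule-Walker system G_k phi = r_k where
  (G_k)_{ij} = rho(|i - j|), (r_k)_i = rho(i), i,j = 1..k.
Equivalently, Durbin-Levinson gives phi_{kk} iteratively:
  phi_{11} = rho(1)
  phi_{kk} = [rho(k) - sum_{j=1..k-1} phi_{k-1,j} rho(k-j)]
            / [1 - sum_{j=1..k-1} phi_{k-1,j} rho(j)],
  phi_{k,j} = phi_{k-1,j} - phi_{kk} phi_{k-1,k-j},  j = 1..k-1.
Step k = 1:
  phi_11 = rho(1) = 0.1122.
Step k = 2:
  phi_22 = [rho(2) - phi_11 rho(1)] / [1 - phi_11 rho(1)] = [0.3912 - (0.1122)(0.1122)] / [1 - (0.1122)(0.1122)]
         = 0.37861116 / 0.98741116 = 0.383438.
  Update: phi_21 = phi_11 - phi_22 phi_11 = 0.1122 - (0.383438)(0.1122) = 0.069178.
Step k = 3:
  phi_33 = [rho(3) - phi_21 rho(2) - phi_22 rho(1)] / [1 - phi_21 rho(1) - phi_22 rho(2)]
    numerator   = 0.1122 - (0.069178)(0.3912) - (0.383438)(0.1122) = 0.04211571
    denominator = 1 - (0.069178)(0.1122) - (0.383438)(0.3912) = 0.84223718
  phi_33 = 0.04211571 / 0.84223718 = 0.05.
Therefore phi_{33} = 0.0500.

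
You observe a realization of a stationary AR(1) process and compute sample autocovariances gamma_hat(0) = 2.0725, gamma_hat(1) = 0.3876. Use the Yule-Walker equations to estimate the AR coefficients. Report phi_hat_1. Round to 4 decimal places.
\hat\phi_{1} = 0.1870

The Yule-Walker equations for an AR(p) process read, in matrix form,
  Gamma_p phi = r_p,   with   (Gamma_p)_{ij} = gamma(|i - j|),
                       (r_p)_i = gamma(i),   i,j = 1..p.
Substitute the sample gammas (Toeplitz matrix and right-hand side of size 1):
  Gamma_p = [[2.0725]]
  r_p     = [0.3876]
With p = 1 this is the single equation gamma(0) phi_1 = gamma(1):
  phi_hat_1 = gamma(1) / gamma(0) = 0.3876 / 2.0725 = 0.1870.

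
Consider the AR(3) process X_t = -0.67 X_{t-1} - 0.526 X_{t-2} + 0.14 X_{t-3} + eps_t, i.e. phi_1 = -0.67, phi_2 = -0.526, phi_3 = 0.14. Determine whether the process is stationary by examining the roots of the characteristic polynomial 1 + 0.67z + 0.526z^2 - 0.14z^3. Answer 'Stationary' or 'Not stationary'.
\text{Stationary}

The AR(p) characteristic polynomial is P(z) = 1 + 0.67z + 0.526z^2 - 0.14z^3.
Stationarity requires all roots to lie outside the unit circle, i.e. |z| > 1 for every root.
Degree 3: look for a simple real root z0 first, then factor out (1 - z/z0) and solve the remaining quadratic.
Testing z0 = 5: P(5) = 1 + (0.67)(5) + (0.526)(5)^2 + (-0.14)(5)^3
  = 1 + (3.35) + (13.15) + (-17.5) = 0.  So z_0 = 5 is a root, |z_0| = 5.
Divide out the factor (1 - 0.2 z) = (1 - z/z0) (since 1/z0 = 0.2):
  P(z) = (1 - 0.2 z)(1 + (0.87) z + (0.7) z^2)
  [check: z-coef 0.87 - (0.2) = 0.67; z^2-coef 0.7 - (0.2)(0.87) = 0.526; z^3-coef -(0.2)(0.7) = -0.14.]
Remaining roots from the quadratic factor 1 + (0.87) z + (0.7) z^2:
  Set 1 + (0.87) z + (0.7) z^2 = 0, i.e. a z^2 + b z + c = 0 with a = 0.7, b = 0.87, c = 1.
  Discriminant D = b^2 - 4ac = (0.87)^2 - 4*(0.7)*1 = 0.7569 - (2.8) = -2.0431.
  D < 0, so the roots are the complex-conjugate pair z = (-b +/- i sqrt(-D)) / (2a) = -0.6214 +/- 1.021i.
  For a conjugate pair |z|^2 = z * conj(z) = (product of roots) = c/a = 1/(0.7) = 1.428571, so |z| = sqrt(1.428571) = 1.1952 for both roots.
Moduli of all roots: 5.0000, 1.1952, 1.1952.
All moduli strictly greater than 1? Yes.
Verdict: Stationary.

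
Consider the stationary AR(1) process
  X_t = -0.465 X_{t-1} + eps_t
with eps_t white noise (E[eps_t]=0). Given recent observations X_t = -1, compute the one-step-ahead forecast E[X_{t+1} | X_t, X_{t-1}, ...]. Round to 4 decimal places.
E[X_{t+1} \mid \mathcal F_t] = 0.4650

For an AR(p) model X_t = c + sum_i phi_i X_{t-i} + eps_t, the
one-step-ahead conditional mean is
  E[X_{t+1} | X_t, ...] = c + sum_i phi_i X_{t+1-i}.
Substitute known values:
  E[X_{t+1} | ...] = (-0.465) * (-1)
                   = 0.4650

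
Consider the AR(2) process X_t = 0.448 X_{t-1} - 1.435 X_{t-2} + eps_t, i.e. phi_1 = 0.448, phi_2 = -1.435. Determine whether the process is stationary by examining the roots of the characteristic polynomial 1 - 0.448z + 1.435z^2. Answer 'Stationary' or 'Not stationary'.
\text{Not stationary}

The AR(p) characteristic polynomial is P(z) = 1 - 0.448z + 1.435z^2.
Stationarity requires all roots to lie outside the unit circle, i.e. |z| > 1 for every root.
Set 1 + (-0.448) z + (1.435) z^2 = 0, i.e. a z^2 + b z + c = 0 with a = 1.435, b = -0.448, c = 1.
Discriminant D = b^2 - 4ac = (-0.448)^2 - 4*(1.435)*1 = 0.200704 - (5.74) = -5.539296.
D < 0, so the roots are the complex-conjugate pair z = (-b +/- i sqrt(-D)) / (2a) = 0.1561 +/- 0.8201i.
For a conjugate pair |z|^2 = z * conj(z) = (product of roots) = c/a = 1/(1.435) = 0.696864, so |z| = sqrt(0.696864) = 0.8348 for both roots.
Moduli of all roots: 0.8348, 0.8348.
All moduli strictly greater than 1? No.
Verdict: Not stationary.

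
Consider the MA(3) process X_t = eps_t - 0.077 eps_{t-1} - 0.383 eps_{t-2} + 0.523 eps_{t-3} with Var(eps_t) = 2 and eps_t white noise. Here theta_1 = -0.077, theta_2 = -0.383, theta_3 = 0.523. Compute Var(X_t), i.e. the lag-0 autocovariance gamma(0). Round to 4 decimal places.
\gamma(0) = 2.8523

For an MA(q) process X_t = eps_t + sum_i theta_i eps_{t-i} with
Var(eps_t) = sigma^2, the variance is
  gamma(0) = sigma^2 * (1 + sum_i theta_i^2).
  sum_i theta_i^2 = (-0.077)^2 + (-0.383)^2 + (0.523)^2 = 0.005929 + 0.146689 + 0.273529 = 0.426147.
  gamma(0) = 2 * (1 + 0.426147) = 2 * 1.426147 = 2.852294, which rounds to 2.8523.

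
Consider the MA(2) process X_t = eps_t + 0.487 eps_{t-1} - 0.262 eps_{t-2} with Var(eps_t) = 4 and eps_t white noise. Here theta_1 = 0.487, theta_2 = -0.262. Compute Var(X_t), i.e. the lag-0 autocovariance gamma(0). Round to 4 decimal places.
\gamma(0) = 5.2233

For an MA(q) process X_t = eps_t + sum_i theta_i eps_{t-i} with
Var(eps_t) = sigma^2, the variance is
  gamma(0) = sigma^2 * (1 + sum_i theta_i^2).
  sum_i theta_i^2 = (0.487)^2 + (-0.262)^2 = 0.237169 + 0.068644 = 0.305813.
  gamma(0) = 4 * (1 + 0.305813) = 4 * 1.305813 = 5.223252, which rounds to 5.2233.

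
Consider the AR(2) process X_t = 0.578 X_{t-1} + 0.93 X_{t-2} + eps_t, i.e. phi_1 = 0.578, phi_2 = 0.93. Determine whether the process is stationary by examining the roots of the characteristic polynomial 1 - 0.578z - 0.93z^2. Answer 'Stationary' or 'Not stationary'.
\text{Not stationary}

The AR(p) characteristic polynomial is P(z) = 1 - 0.578z - 0.93z^2.
Stationarity requires all roots to lie outside the unit circle, i.e. |z| > 1 for every root.
Set 1 + (-0.578) z + (-0.93) z^2 = 0, i.e. a z^2 + b z + c = 0 with a = -0.93, b = -0.578, c = 1.
Discriminant D = b^2 - 4ac = (-0.578)^2 - 4*(-0.93)*1 = 0.334084 - (-3.72) = 4.054084.
D >= 0, so the roots are real: z = (-b +/- sqrt(D)) / (2a) = (0.578 +/- 2.013476) / (-1.86).
  z_1 = (0.578 + 2.013476) / (-1.86) = -1.3933,   |z_1| = 1.3933.
  z_2 = (0.578 - 2.013476) / (-1.86) = 0.7718,   |z_2| = 0.7718.
Moduli of all roots: 1.3933, 0.7718.
All moduli strictly greater than 1? No.
Verdict: Not stationary.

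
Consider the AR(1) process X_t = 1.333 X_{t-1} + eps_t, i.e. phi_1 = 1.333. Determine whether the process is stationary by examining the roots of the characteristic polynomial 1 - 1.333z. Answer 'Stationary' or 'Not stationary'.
\text{Not stationary}

The AR(p) characteristic polynomial is P(z) = 1 - 1.333z.
Stationarity requires all roots to lie outside the unit circle, i.e. |z| > 1 for every root.
This is linear in z: 1 + (-1.333) z = 0  =>  z = -1/(-1.333) = 0.750188,  |z| = 0.750188.
Moduli of all roots: 0.7502.
All moduli strictly greater than 1? No.
Verdict: Not stationary.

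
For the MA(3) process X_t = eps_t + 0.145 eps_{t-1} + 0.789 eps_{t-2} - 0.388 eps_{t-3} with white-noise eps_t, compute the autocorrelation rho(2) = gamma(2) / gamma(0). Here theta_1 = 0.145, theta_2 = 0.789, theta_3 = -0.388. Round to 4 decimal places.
\rho(2) = 0.4084

For an MA(q) process with theta_0 = 1, the autocovariance is
  gamma(k) = sigma^2 * sum_{i=0..q-k} theta_i * theta_{i+k},
and rho(k) = gamma(k) / gamma(0). Sigma^2 cancels.
  numerator   = (1)*(0.789) + (0.145)*(-0.388) = 0.73274.
  denominator = (1)^2 + (0.145)^2 + (0.789)^2 + (-0.388)^2 = 1.79409.
  rho(2) = 0.73274 / 1.79409 = 0.4084.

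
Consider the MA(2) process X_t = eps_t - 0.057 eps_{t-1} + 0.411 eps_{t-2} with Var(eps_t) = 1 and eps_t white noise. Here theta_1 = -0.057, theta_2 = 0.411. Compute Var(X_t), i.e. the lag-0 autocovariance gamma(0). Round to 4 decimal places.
\gamma(0) = 1.1722

For an MA(q) process X_t = eps_t + sum_i theta_i eps_{t-i} with
Var(eps_t) = sigma^2, the variance is
  gamma(0) = sigma^2 * (1 + sum_i theta_i^2).
  sum_i theta_i^2 = (-0.057)^2 + (0.411)^2 = 0.003249 + 0.168921 = 0.17217.
  gamma(0) = 1 * (1 + 0.17217) = 1 * 1.17217 = 1.17217, which rounds to 1.1722.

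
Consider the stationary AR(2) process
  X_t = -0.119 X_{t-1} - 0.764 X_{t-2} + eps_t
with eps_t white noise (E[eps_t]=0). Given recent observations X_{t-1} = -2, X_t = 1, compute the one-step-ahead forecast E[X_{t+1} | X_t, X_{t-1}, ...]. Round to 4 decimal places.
E[X_{t+1} \mid \mathcal F_t] = 1.4090

For an AR(p) model X_t = c + sum_i phi_i X_{t-i} + eps_t, the
one-step-ahead conditional mean is
  E[X_{t+1} | X_t, ...] = c + sum_i phi_i X_{t+1-i}.
Substitute known values:
  E[X_{t+1} | ...] = (-0.119) * (1) + (-0.764) * (-2)
                   = 1.4090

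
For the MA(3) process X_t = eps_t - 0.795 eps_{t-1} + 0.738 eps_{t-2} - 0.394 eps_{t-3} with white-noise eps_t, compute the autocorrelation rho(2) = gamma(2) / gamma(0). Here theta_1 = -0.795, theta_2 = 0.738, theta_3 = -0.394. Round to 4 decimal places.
\rho(2) = 0.4508

For an MA(q) process with theta_0 = 1, the autocovariance is
  gamma(k) = sigma^2 * sum_{i=0..q-k} theta_i * theta_{i+k},
and rho(k) = gamma(k) / gamma(0). Sigma^2 cancels.
  numerator   = (1)*(0.738) + (-0.795)*(-0.394) = 1.05123.
  denominator = (1)^2 + (-0.795)^2 + (0.738)^2 + (-0.394)^2 = 2.331905.
  rho(2) = 1.05123 / 2.331905 = 0.4508.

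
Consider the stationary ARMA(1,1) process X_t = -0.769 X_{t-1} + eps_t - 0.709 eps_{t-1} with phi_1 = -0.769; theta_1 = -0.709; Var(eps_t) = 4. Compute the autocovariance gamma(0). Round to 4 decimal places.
\gamma(0) = 25.3830

Multiply the model equation by X_{t-k} and take expectations. With theta_0 = psi_0 = 1 and psi_j the MA(infinity) weights, this gives
  gamma(k) - sum_i phi_i gamma(k-i) = c_k,
  c_k = sigma^2 * sum_{j=k..q} theta_j psi_{j-k}   (c_k = 0 for k > q),
using gamma(-m) = gamma(m).
psi-weights needed (psi_j = theta_j + sum_i phi_i psi_{j-i}):
  psi_1 = theta_1 + phi_1 = -0.709 + (-0.769) = -1.478
Right-hand sides:
  c_0 = sigma^2 (1 + theta_1 psi_1) = 4 * (1 + (-0.709)(-1.478)) = 4 * 2.047902 = 8.191608
  c_1 = sigma^2 theta_1 = 4 * (-0.709) = -2.836
  c_2 = 0
Equations for k = 0 and k = 1 (AR order 1):
  gamma(0) = phi_1 gamma(1) + c_0
  gamma(1) = phi_1 gamma(0) + c_1
Substituting the second into the first: gamma(0) (1 - phi_1^2) = c_0 + phi_1 c_1, so
  gamma(0) = (c_0 + phi_1 c_1) / (1 - phi_1^2) = (8.191608 + (-0.769)(-2.836)) / (1 - (-0.769)^2) = 10.372492 / 0.408639 = 25.38302.
Therefore gamma(0) = 25.3830 (to 4 decimal places).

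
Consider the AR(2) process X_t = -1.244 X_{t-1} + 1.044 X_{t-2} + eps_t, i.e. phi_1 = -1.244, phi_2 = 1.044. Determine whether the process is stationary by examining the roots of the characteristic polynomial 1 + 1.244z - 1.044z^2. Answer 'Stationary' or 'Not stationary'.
\text{Not stationary}

The AR(p) characteristic polynomial is P(z) = 1 + 1.244z - 1.044z^2.
Stationarity requires all roots to lie outside the unit circle, i.e. |z| > 1 for every root.
Set 1 + (1.244) z + (-1.044) z^2 = 0, i.e. a z^2 + b z + c = 0 with a = -1.044, b = 1.244, c = 1.
Discriminant D = b^2 - 4ac = (1.244)^2 - 4*(-1.044)*1 = 1.547536 - (-4.176) = 5.723536.
D >= 0, so the roots are real: z = (-b +/- sqrt(D)) / (2a) = (-1.244 +/- 2.392391) / (-2.088).
  z_1 = (-1.244 + 2.392391) / (-2.088) = -0.55,   |z_1| = 0.55.
  z_2 = (-1.244 - 2.392391) / (-2.088) = 1.7416,   |z_2| = 1.7416.
Moduli of all roots: 0.5500, 1.7416.
All moduli strictly greater than 1? No.
Verdict: Not stationary.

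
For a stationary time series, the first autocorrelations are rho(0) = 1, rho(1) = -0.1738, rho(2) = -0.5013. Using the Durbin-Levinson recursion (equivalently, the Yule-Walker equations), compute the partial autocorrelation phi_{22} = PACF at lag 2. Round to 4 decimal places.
\phi_{22} = -0.5481

The PACF at lag k is phi_{kk}, the last component of the solution
to the Yule-Walker system G_k phi = r_k where
  (G_k)_{ij} = rho(|i - j|), (r_k)_i = rho(i), i,j = 1..k.
Equivalently, Durbin-Levinson gives phi_{kk} iteratively:
  phi_{11} = rho(1)
  phi_{kk} = [rho(k) - sum_{j=1..k-1} phi_{k-1,j} rho(k-j)]
            / [1 - sum_{j=1..k-1} phi_{k-1,j} rho(j)],
  phi_{k,j} = phi_{k-1,j} - phi_{kk} phi_{k-1,k-j},  j = 1..k-1.
Step k = 1:
  phi_11 = rho(1) = -0.1738.
Step k = 2:
  phi_22 = [rho(2) - phi_11 rho(1)] / [1 - phi_11 rho(1)] = [-0.5013 - (-0.1738)(-0.1738)] / [1 - (-0.1738)(-0.1738)]
         = -0.53150644 / 0.96979356 = -0.5481.
Therefore phi_{22} = -0.5481.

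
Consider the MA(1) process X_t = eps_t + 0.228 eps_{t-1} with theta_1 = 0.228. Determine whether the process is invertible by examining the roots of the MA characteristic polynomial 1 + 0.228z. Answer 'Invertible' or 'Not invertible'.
\text{Invertible}

The MA(q) characteristic polynomial is P(z) = 1 + 0.228z.
Invertibility requires all roots to lie outside the unit circle, i.e. |z| > 1 for every root.
This is linear in z: 1 + (0.228) z = 0  =>  z = -1/(0.228) = -4.385965,  |z| = 4.385965.
Moduli of all roots: 4.3860.
All moduli strictly greater than 1? Yes.
Verdict: Invertible.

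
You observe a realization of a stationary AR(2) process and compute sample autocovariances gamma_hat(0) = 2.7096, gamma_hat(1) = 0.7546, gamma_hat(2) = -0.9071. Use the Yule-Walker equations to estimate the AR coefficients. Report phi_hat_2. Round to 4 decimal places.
\hat\phi_{2} = -0.4470

The Yule-Walker equations for an AR(p) process read, in matrix form,
  Gamma_p phi = r_p,   with   (Gamma_p)_{ij} = gamma(|i - j|),
                       (r_p)_i = gamma(i),   i,j = 1..p.
Substitute the sample gammas (Toeplitz matrix and right-hand side of size 2):
  Gamma_p = [[2.7096, 0.7546], [0.7546, 2.7096]]
  r_p     = [0.7546, -0.9071]
Written out:
  2.7096 phi_1 + 0.7546 phi_2 = 0.7546
  0.7546 phi_1 + 2.7096 phi_2 = -0.9071
Solve by Cramer's rule:
  det = gamma(0)^2 - gamma(1)^2 = (2.7096)^2 - (0.7546)^2 = 7.34193216 - 0.56942116 = 6.772511
  phi_hat_1 = [gamma(1) gamma(0) - gamma(1) gamma(2)] / det = [(0.7546)(2.7096) - (0.7546)(-0.9071)] / 6.772511 = 2.72916182 / 6.772511 = 0.403
  phi_hat_2 = [gamma(0) gamma(2) - gamma(1)^2] / det = [(2.7096)(-0.9071) - (0.7546)^2] / 6.772511 = -3.02729932 / 6.772511 = -0.447
So phi_hat = [0.4030, -0.4470].
Therefore phi_hat_2 = -0.4470.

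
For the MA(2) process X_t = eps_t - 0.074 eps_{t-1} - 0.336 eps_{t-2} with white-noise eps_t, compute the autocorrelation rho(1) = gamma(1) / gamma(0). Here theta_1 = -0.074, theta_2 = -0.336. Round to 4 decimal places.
\rho(1) = -0.0439

For an MA(q) process with theta_0 = 1, the autocovariance is
  gamma(k) = sigma^2 * sum_{i=0..q-k} theta_i * theta_{i+k},
and rho(k) = gamma(k) / gamma(0). Sigma^2 cancels.
  numerator   = (1)*(-0.074) + (-0.074)*(-0.336) = -0.049136.
  denominator = (1)^2 + (-0.074)^2 + (-0.336)^2 = 1.118372.
  rho(1) = -0.049136 / 1.118372 = -0.0439.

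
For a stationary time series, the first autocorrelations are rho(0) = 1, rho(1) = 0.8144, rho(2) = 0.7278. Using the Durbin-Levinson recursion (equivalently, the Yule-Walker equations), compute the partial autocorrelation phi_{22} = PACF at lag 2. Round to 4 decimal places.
\phi_{22} = 0.1917

The PACF at lag k is phi_{kk}, the last component of the solution
to the Yule-Walker system G_k phi = r_k where
  (G_k)_{ij} = rho(|i - j|), (r_k)_i = rho(i), i,j = 1..k.
Equivalently, Durbin-Levinson gives phi_{kk} iteratively:
  phi_{11} = rho(1)
  phi_{kk} = [rho(k) - sum_{j=1..k-1} phi_{k-1,j} rho(k-j)]
            / [1 - sum_{j=1..k-1} phi_{k-1,j} rho(j)],
  phi_{k,j} = phi_{k-1,j} - phi_{kk} phi_{k-1,k-j},  j = 1..k-1.
Step k = 1:
  phi_11 = rho(1) = 0.8144.
Step k = 2:
  phi_22 = [rho(2) - phi_11 rho(1)] / [1 - phi_11 rho(1)] = [0.7278 - (0.8144)(0.8144)] / [1 - (0.8144)(0.8144)]
         = 0.06455264 / 0.33675264 = 0.1917.
Therefore phi_{22} = 0.1917.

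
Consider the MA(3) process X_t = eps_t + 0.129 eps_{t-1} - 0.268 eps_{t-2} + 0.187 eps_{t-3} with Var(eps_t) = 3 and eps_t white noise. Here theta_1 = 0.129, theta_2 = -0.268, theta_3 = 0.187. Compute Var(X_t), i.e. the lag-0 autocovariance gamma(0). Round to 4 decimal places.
\gamma(0) = 3.3703

For an MA(q) process X_t = eps_t + sum_i theta_i eps_{t-i} with
Var(eps_t) = sigma^2, the variance is
  gamma(0) = sigma^2 * (1 + sum_i theta_i^2).
  sum_i theta_i^2 = (0.129)^2 + (-0.268)^2 + (0.187)^2 = 0.016641 + 0.071824 + 0.034969 = 0.123434.
  gamma(0) = 3 * (1 + 0.123434) = 3 * 1.123434 = 3.370302, which rounds to 3.3703.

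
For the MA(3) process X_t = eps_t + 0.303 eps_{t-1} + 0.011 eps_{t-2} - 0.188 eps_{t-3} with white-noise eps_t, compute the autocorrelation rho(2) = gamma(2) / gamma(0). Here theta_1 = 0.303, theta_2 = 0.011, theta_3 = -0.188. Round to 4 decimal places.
\rho(2) = -0.0408

For an MA(q) process with theta_0 = 1, the autocovariance is
  gamma(k) = sigma^2 * sum_{i=0..q-k} theta_i * theta_{i+k},
and rho(k) = gamma(k) / gamma(0). Sigma^2 cancels.
  numerator   = (1)*(0.011) + (0.303)*(-0.188) = -0.045964.
  denominator = (1)^2 + (0.303)^2 + (0.011)^2 + (-0.188)^2 = 1.127274.
  rho(2) = -0.045964 / 1.127274 = -0.0408.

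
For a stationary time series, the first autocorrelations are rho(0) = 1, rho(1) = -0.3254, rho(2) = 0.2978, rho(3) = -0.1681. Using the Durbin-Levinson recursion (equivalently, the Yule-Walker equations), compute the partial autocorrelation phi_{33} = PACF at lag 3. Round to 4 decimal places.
\phi_{33} = -0.0260

The PACF at lag k is phi_{kk}, the last component of the solution
to the Yule-Walker system G_k phi = r_k where
  (G_k)_{ij} = rho(|i - j|), (r_k)_i = rho(i), i,j = 1..k.
Equivalently, Durbin-Levinson gives phi_{kk} iteratively:
  phi_{11} = rho(1)
  phi_{kk} = [rho(k) - sum_{j=1..k-1} phi_{k-1,j} rho(k-j)]
            / [1 - sum_{j=1..k-1} phi_{k-1,j} rho(j)],
  phi_{k,j} = phi_{k-1,j} - phi_{kk} phi_{k-1,k-j},  j = 1..k-1.
Step k = 1:
  phi_11 = rho(1) = -0.3254.
Step k = 2:
  phi_22 = [rho(2) - phi_11 rho(1)] / [1 - phi_11 rho(1)] = [0.2978 - (-0.3254)(-0.3254)] / [1 - (-0.3254)(-0.3254)]
         = 0.19191484 / 0.89411484 = 0.214642.
  Update: phi_21 = phi_11 - phi_22 phi_11 = -0.3254 - (0.214642)(-0.3254) = -0.255555.
Step k = 3:
  phi_33 = [rho(3) - phi_21 rho(2) - phi_22 rho(1)] / [1 - phi_21 rho(1) - phi_22 rho(2)]
    numerator   = -0.1681 - (-0.255555)(0.2978) - (0.214642)(-0.3254) = -0.02215101
    denominator = 1 - (-0.255555)(-0.3254) - (0.214642)(0.2978) = 0.8529218
  phi_33 = -0.02215101 / 0.8529218 = -0.026.
Therefore phi_{33} = -0.0260.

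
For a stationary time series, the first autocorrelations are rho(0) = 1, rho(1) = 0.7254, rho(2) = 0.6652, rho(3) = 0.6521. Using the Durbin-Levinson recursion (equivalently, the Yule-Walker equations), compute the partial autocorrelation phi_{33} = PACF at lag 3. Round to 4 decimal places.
\phi_{33} = 0.2270

The PACF at lag k is phi_{kk}, the last component of the solution
to the Yule-Walker system G_k phi = r_k where
  (G_k)_{ij} = rho(|i - j|), (r_k)_i = rho(i), i,j = 1..k.
Equivalently, Durbin-Levinson gives phi_{kk} iteratively:
  phi_{11} = rho(1)
  phi_{kk} = [rho(k) - sum_{j=1..k-1} phi_{k-1,j} rho(k-j)]
            / [1 - sum_{j=1..k-1} phi_{k-1,j} rho(j)],
  phi_{k,j} = phi_{k-1,j} - phi_{kk} phi_{k-1,k-j},  j = 1..k-1.
Step k = 1:
  phi_11 = rho(1) = 0.7254.
Step k = 2:
  phi_22 = [rho(2) - phi_11 rho(1)] / [1 - phi_11 rho(1)] = [0.6652 - (0.7254)(0.7254)] / [1 - (0.7254)(0.7254)]
         = 0.13899484 / 0.47379484 = 0.293365.
  Update: phi_21 = phi_11 - phi_22 phi_11 = 0.7254 - (0.293365)(0.7254) = 0.512593.
Step k = 3:
  phi_33 = [rho(3) - phi_21 rho(2) - phi_22 rho(1)] / [1 - phi_21 rho(1) - phi_22 rho(2)]
    numerator   = 0.6521 - (0.512593)(0.6652) - (0.293365)(0.7254) = 0.09831614
    denominator = 1 - (0.512593)(0.7254) - (0.293365)(0.6652) = 0.43301861
  phi_33 = 0.09831614 / 0.43301861 = 0.227.
Therefore phi_{33} = 0.2270.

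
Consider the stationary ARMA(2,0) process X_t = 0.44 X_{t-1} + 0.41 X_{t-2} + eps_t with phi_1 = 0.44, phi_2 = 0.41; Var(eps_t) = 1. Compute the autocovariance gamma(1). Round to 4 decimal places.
\gamma(1) = 2.0198

Multiply the model equation by X_{t-k} and take expectations. With theta_0 = psi_0 = 1 and psi_j the MA(infinity) weights, this gives
  gamma(k) - sum_i phi_i gamma(k-i) = c_k,
  c_k = sigma^2 * sum_{j=k..q} theta_j psi_{j-k}   (c_k = 0 for k > q),
using gamma(-m) = gamma(m).
Pure AR (q = 0): c_0 = sigma^2 = 1, c_k = 0 for k >= 1.
Equations for k = 0, 1, 2 (AR order 2, c_2 = 0):
  (E0) gamma(0) = phi_1 gamma(1) + phi_2 gamma(2) + c_0
  (E1) gamma(1) = phi_1 gamma(0) + phi_2 gamma(1) + c_1
  (E2) gamma(2) = phi_1 gamma(1) + phi_2 gamma(0)
From (E1): gamma(1) = A gamma(0) + B with
  A = phi_1 / (1 - phi_2) = 0.44 / 0.59 = 0.745763,   B = c_1 / (1 - phi_2) = 0 / 0.59 = 0.
Insert (E2) into (E0): gamma(0) (1 - phi_2^2) = phi_1 (1 + phi_2) gamma(1) + c_0.
  phi_1 (1 + phi_2) = (0.44)(1.41) = 0.6204,   1 - phi_2^2 = 0.8319.
Replace gamma(1) by A gamma(0) + B and collect gamma(0):
  gamma(0) [0.8319 - (0.6204)(0.745763)] = c_0 = 1
  gamma(0) * 0.369229 = 1
  gamma(0) = 1 / 0.369229 = 2.708348.
  gamma(1) = A gamma(0) = (0.745763)(2.708348) = 2.019785.
Therefore gamma(1) = 2.0198 (to 4 decimal places).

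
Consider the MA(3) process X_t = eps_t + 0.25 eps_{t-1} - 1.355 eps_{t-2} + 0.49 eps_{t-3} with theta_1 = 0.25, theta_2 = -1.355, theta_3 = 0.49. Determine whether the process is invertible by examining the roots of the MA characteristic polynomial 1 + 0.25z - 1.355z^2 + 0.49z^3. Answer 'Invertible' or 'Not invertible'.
\text{Not invertible}

The MA(q) characteristic polynomial is P(z) = 1 + 0.25z - 1.355z^2 + 0.49z^3.
Invertibility requires all roots to lie outside the unit circle, i.e. |z| > 1 for every root.
Degree 3: look for a simple real root z0 first, then factor out (1 - z/z0) and solve the remaining quadratic.
Testing z0 = 2: P(2) = 1 + (0.25)(2) + (-1.355)(2)^2 + (0.49)(2)^3
  = 1 + (0.5) + (-5.42) + (3.92) = 0.  So z_0 = 2 is a root, |z_0| = 2.
Divide out the factor (1 - 0.5 z) = (1 - z/z0) (since 1/z0 = 0.5):
  P(z) = (1 - 0.5 z)(1 + (0.75) z + (-0.98) z^2)
  [check: z-coef 0.75 - (0.5) = 0.25; z^2-coef -0.98 - (0.5)(0.75) = -1.355; z^3-coef -(0.5)(-0.98) = 0.49.]
Remaining roots from the quadratic factor 1 + (0.75) z + (-0.98) z^2:
  Set 1 + (0.75) z + (-0.98) z^2 = 0, i.e. a z^2 + b z + c = 0 with a = -0.98, b = 0.75, c = 1.
  Discriminant D = b^2 - 4ac = (0.75)^2 - 4*(-0.98)*1 = 0.5625 - (-3.92) = 4.4825.
  D >= 0, so the roots are real: z = (-b +/- sqrt(D)) / (2a) = (-0.75 +/- 2.117192) / (-1.96).
    z_1 = (-0.75 + 2.117192) / (-1.96) = -0.6975,   |z_1| = 0.6975.
    z_2 = (-0.75 - 2.117192) / (-1.96) = 1.4629,   |z_2| = 1.4629.
Moduli of all roots: 2.0000, 0.6975, 1.4629.
All moduli strictly greater than 1? No.
Verdict: Not invertible.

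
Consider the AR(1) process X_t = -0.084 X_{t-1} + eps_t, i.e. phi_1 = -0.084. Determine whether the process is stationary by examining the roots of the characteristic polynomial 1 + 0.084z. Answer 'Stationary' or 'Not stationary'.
\text{Stationary}

The AR(p) characteristic polynomial is P(z) = 1 + 0.084z.
Stationarity requires all roots to lie outside the unit circle, i.e. |z| > 1 for every root.
This is linear in z: 1 + (0.084) z = 0  =>  z = -1/(0.084) = -11.904762,  |z| = 11.904762.
Moduli of all roots: 11.9048.
All moduli strictly greater than 1? Yes.
Verdict: Stationary.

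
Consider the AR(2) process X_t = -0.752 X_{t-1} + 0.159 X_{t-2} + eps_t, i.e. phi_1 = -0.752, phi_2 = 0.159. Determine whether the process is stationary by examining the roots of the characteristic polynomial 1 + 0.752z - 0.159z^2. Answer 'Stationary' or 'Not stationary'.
\text{Stationary}

The AR(p) characteristic polynomial is P(z) = 1 + 0.752z - 0.159z^2.
Stationarity requires all roots to lie outside the unit circle, i.e. |z| > 1 for every root.
Set 1 + (0.752) z + (-0.159) z^2 = 0, i.e. a z^2 + b z + c = 0 with a = -0.159, b = 0.752, c = 1.
Discriminant D = b^2 - 4ac = (0.752)^2 - 4*(-0.159)*1 = 0.565504 - (-0.636) = 1.201504.
D >= 0, so the roots are real: z = (-b +/- sqrt(D)) / (2a) = (-0.752 +/- 1.096131) / (-0.318).
  z_1 = (-0.752 + 1.096131) / (-0.318) = -1.0822,   |z_1| = 1.0822.
  z_2 = (-0.752 - 1.096131) / (-0.318) = 5.8117,   |z_2| = 5.8117.
Moduli of all roots: 1.0822, 5.8117.
All moduli strictly greater than 1? Yes.
Verdict: Stationary.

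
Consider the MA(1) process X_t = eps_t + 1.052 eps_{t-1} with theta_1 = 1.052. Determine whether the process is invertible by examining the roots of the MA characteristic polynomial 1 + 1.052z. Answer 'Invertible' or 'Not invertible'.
\text{Not invertible}

The MA(q) characteristic polynomial is P(z) = 1 + 1.052z.
Invertibility requires all roots to lie outside the unit circle, i.e. |z| > 1 for every root.
This is linear in z: 1 + (1.052) z = 0  =>  z = -1/(1.052) = -0.95057,  |z| = 0.95057.
Moduli of all roots: 0.9506.
All moduli strictly greater than 1? No.
Verdict: Not invertible.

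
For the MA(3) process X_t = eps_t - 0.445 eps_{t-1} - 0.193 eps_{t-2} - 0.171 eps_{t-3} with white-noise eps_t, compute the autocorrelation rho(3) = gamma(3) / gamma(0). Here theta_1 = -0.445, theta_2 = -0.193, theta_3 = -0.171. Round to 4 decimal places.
\rho(3) = -0.1352

For an MA(q) process with theta_0 = 1, the autocovariance is
  gamma(k) = sigma^2 * sum_{i=0..q-k} theta_i * theta_{i+k},
and rho(k) = gamma(k) / gamma(0). Sigma^2 cancels.
  numerator   = (1)*(-0.171) = -0.171.
  denominator = (1)^2 + (-0.445)^2 + (-0.193)^2 + (-0.171)^2 = 1.264515.
  rho(3) = -0.171 / 1.264515 = -0.1352.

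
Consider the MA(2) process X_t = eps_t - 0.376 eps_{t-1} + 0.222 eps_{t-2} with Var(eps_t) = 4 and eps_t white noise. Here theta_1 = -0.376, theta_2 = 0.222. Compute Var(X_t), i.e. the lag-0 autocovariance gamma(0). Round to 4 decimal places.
\gamma(0) = 4.7626

For an MA(q) process X_t = eps_t + sum_i theta_i eps_{t-i} with
Var(eps_t) = sigma^2, the variance is
  gamma(0) = sigma^2 * (1 + sum_i theta_i^2).
  sum_i theta_i^2 = (-0.376)^2 + (0.222)^2 = 0.141376 + 0.049284 = 0.19066.
  gamma(0) = 4 * (1 + 0.19066) = 4 * 1.19066 = 4.76264, which rounds to 4.7626.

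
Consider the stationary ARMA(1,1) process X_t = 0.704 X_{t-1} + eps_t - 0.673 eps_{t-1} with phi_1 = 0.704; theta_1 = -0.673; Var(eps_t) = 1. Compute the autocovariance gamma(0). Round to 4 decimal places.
\gamma(0) = 1.0019

Multiply the model equation by X_{t-k} and take expectations. With theta_0 = psi_0 = 1 and psi_j the MA(infinity) weights, this gives
  gamma(k) - sum_i phi_i gamma(k-i) = c_k,
  c_k = sigma^2 * sum_{j=k..q} theta_j psi_{j-k}   (c_k = 0 for k > q),
using gamma(-m) = gamma(m).
psi-weights needed (psi_j = theta_j + sum_i phi_i psi_{j-i}):
  psi_1 = theta_1 + phi_1 = -0.673 + (0.704) = 0.031
Right-hand sides:
  c_0 = sigma^2 (1 + theta_1 psi_1) = 1 * (1 + (-0.673)(0.031)) = 1 * 0.979137 = 0.979137
  c_1 = sigma^2 theta_1 = 1 * (-0.673) = -0.673
  c_2 = 0
Equations for k = 0 and k = 1 (AR order 1):
  gamma(0) = phi_1 gamma(1) + c_0
  gamma(1) = phi_1 gamma(0) + c_1
Substituting the second into the first: gamma(0) (1 - phi_1^2) = c_0 + phi_1 c_1, so
  gamma(0) = (c_0 + phi_1 c_1) / (1 - phi_1^2) = (0.979137 + (0.704)(-0.673)) / (1 - (0.704)^2) = 0.505345 / 0.504384 = 1.001905.
Therefore gamma(0) = 1.0019 (to 4 decimal places).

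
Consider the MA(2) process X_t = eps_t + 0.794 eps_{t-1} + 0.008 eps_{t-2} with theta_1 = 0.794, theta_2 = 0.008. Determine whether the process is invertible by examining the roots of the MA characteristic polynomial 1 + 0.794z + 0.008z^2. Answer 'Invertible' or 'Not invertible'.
\text{Invertible}

The MA(q) characteristic polynomial is P(z) = 1 + 0.794z + 0.008z^2.
Invertibility requires all roots to lie outside the unit circle, i.e. |z| > 1 for every root.
Set 1 + (0.794) z + (0.008) z^2 = 0, i.e. a z^2 + b z + c = 0 with a = 0.008, b = 0.794, c = 1.
Discriminant D = b^2 - 4ac = (0.794)^2 - 4*(0.008)*1 = 0.630436 - (0.032) = 0.598436.
D >= 0, so the roots are real: z = (-b +/- sqrt(D)) / (2a) = (-0.794 +/- 0.773586) / (0.016).
  z_1 = (-0.794 + 0.773586) / (0.016) = -1.2758,   |z_1| = 1.2758.
  z_2 = (-0.794 - 0.773586) / (0.016) = -97.9742,   |z_2| = 97.9742.
Moduli of all roots: 1.2758, 97.9742.
All moduli strictly greater than 1? Yes.
Verdict: Invertible.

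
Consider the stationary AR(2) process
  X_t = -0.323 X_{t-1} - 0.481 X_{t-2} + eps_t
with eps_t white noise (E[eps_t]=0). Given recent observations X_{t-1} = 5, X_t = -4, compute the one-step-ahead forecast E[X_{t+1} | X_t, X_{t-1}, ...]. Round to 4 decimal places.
E[X_{t+1} \mid \mathcal F_t] = -1.1130

For an AR(p) model X_t = c + sum_i phi_i X_{t-i} + eps_t, the
one-step-ahead conditional mean is
  E[X_{t+1} | X_t, ...] = c + sum_i phi_i X_{t+1-i}.
Substitute known values:
  E[X_{t+1} | ...] = (-0.323) * (-4) + (-0.481) * (5)
                   = -1.1130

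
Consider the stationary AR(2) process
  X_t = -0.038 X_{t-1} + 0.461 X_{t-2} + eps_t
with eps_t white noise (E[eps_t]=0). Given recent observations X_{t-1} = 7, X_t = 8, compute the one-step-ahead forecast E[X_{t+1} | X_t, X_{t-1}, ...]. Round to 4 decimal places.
E[X_{t+1} \mid \mathcal F_t] = 2.9230

For an AR(p) model X_t = c + sum_i phi_i X_{t-i} + eps_t, the
one-step-ahead conditional mean is
  E[X_{t+1} | X_t, ...] = c + sum_i phi_i X_{t+1-i}.
Substitute known values:
  E[X_{t+1} | ...] = (-0.038) * (8) + (0.461) * (7)
                   = 2.9230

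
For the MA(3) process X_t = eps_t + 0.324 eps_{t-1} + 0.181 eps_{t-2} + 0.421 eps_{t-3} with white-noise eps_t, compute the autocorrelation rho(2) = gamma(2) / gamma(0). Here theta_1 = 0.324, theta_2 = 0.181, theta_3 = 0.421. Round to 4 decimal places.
\rho(2) = 0.2414

For an MA(q) process with theta_0 = 1, the autocovariance is
  gamma(k) = sigma^2 * sum_{i=0..q-k} theta_i * theta_{i+k},
and rho(k) = gamma(k) / gamma(0). Sigma^2 cancels.
  numerator   = (1)*(0.181) + (0.324)*(0.421) = 0.317404.
  denominator = (1)^2 + (0.324)^2 + (0.181)^2 + (0.421)^2 = 1.314978.
  rho(2) = 0.317404 / 1.314978 = 0.2414.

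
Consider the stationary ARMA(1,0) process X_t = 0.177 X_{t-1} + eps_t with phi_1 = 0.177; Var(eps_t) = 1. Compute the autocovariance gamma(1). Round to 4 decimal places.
\gamma(1) = 0.1827

Multiply the model equation by X_{t-k} and take expectations. With theta_0 = psi_0 = 1 and psi_j the MA(infinity) weights, this gives
  gamma(k) - sum_i phi_i gamma(k-i) = c_k,
  c_k = sigma^2 * sum_{j=k..q} theta_j psi_{j-k}   (c_k = 0 for k > q),
using gamma(-m) = gamma(m).
Pure AR (q = 0): c_0 = sigma^2 = 1, c_k = 0 for k >= 1.
Equations for k = 0 and k = 1 (AR order 1):
  gamma(0) = phi_1 gamma(1) + c_0
  gamma(1) = phi_1 gamma(0) + c_1
Substituting the second into the first: gamma(0) (1 - phi_1^2) = c_0 + phi_1 c_1, so
  gamma(0) = c_0 / (1 - phi_1^2) = 1 / (1 - (0.177)^2) = 1 / 0.968671 = 1.032342.
  gamma(1) = phi_1 gamma(0) = (0.177)(1.032342) = 0.182725.
Therefore gamma(1) = 0.1827 (to 4 decimal places).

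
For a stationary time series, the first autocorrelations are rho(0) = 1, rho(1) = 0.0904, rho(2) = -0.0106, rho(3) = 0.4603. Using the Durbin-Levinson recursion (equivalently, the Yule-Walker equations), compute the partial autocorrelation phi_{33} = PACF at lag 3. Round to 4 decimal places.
\phi_{33} = 0.4670

The PACF at lag k is phi_{kk}, the last component of the solution
to the Yule-Walker system G_k phi = r_k where
  (G_k)_{ij} = rho(|i - j|), (r_k)_i = rho(i), i,j = 1..k.
Equivalently, Durbin-Levinson gives phi_{kk} iteratively:
  phi_{11} = rho(1)
  phi_{kk} = [rho(k) - sum_{j=1..k-1} phi_{k-1,j} rho(k-j)]
            / [1 - sum_{j=1..k-1} phi_{k-1,j} rho(j)],
  phi_{k,j} = phi_{k-1,j} - phi_{kk} phi_{k-1,k-j},  j = 1..k-1.
Step k = 1:
  phi_11 = rho(1) = 0.0904.
Step k = 2:
  phi_22 = [rho(2) - phi_11 rho(1)] / [1 - phi_11 rho(1)] = [-0.0106 - (0.0904)(0.0904)] / [1 - (0.0904)(0.0904)]
         = -0.01877216 / 0.99182784 = -0.018927.
  Update: phi_21 = phi_11 - phi_22 phi_11 = 0.0904 - (-0.018927)(0.0904) = 0.092111.
Step k = 3:
  phi_33 = [rho(3) - phi_21 rho(2) - phi_22 rho(1)] / [1 - phi_21 rho(1) - phi_22 rho(2)]
    numerator   = 0.4603 - (0.092111)(-0.0106) - (-0.018927)(0.0904) = 0.46298736
    denominator = 1 - (0.092111)(0.0904) - (-0.018927)(-0.0106) = 0.99147254
  phi_33 = 0.46298736 / 0.99147254 = 0.467.
Therefore phi_{33} = 0.4670.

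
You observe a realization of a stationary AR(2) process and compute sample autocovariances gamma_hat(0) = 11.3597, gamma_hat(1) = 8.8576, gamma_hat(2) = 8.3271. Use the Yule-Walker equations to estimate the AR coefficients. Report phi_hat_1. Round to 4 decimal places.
\hat\phi_{1} = 0.5310

The Yule-Walker equations for an AR(p) process read, in matrix form,
  Gamma_p phi = r_p,   with   (Gamma_p)_{ij} = gamma(|i - j|),
                       (r_p)_i = gamma(i),   i,j = 1..p.
Substitute the sample gammas (Toeplitz matrix and right-hand side of size 2):
  Gamma_p = [[11.3597, 8.8576], [8.8576, 11.3597]]
  r_p     = [8.8576, 8.3271]
Written out:
  11.3597 phi_1 + 8.8576 phi_2 = 8.8576
  8.8576 phi_1 + 11.3597 phi_2 = 8.3271
Solve by Cramer's rule:
  det = gamma(0)^2 - gamma(1)^2 = (11.3597)^2 - (8.8576)^2 = 129.04278409 - 78.45707776 = 50.58570633
  phi_hat_1 = [gamma(1) gamma(0) - gamma(1) gamma(2)] / det = [(8.8576)(11.3597) - (8.8576)(8.3271)] / 50.58570633 = 26.86155776 / 50.58570633 = 0.531
  phi_hat_2 = [gamma(0) gamma(2) - gamma(1)^2] / det = [(11.3597)(8.3271) - (8.8576)^2] / 50.58570633 = 16.13628011 / 50.58570633 = 0.319
So phi_hat = [0.5310, 0.3190].
Therefore phi_hat_1 = 0.5310.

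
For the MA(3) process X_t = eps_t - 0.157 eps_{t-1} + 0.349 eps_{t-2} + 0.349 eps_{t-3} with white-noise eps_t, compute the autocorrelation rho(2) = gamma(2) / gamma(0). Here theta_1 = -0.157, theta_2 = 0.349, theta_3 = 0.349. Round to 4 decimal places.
\rho(2) = 0.2320

For an MA(q) process with theta_0 = 1, the autocovariance is
  gamma(k) = sigma^2 * sum_{i=0..q-k} theta_i * theta_{i+k},
and rho(k) = gamma(k) / gamma(0). Sigma^2 cancels.
  numerator   = (1)*(0.349) + (-0.157)*(0.349) = 0.294207.
  denominator = (1)^2 + (-0.157)^2 + (0.349)^2 + (0.349)^2 = 1.268251.
  rho(2) = 0.294207 / 1.268251 = 0.2320.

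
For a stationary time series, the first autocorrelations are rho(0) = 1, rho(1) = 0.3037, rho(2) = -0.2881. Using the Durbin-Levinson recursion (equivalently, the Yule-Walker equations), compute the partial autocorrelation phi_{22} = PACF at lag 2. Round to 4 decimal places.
\phi_{22} = -0.4190

The PACF at lag k is phi_{kk}, the last component of the solution
to the Yule-Walker system G_k phi = r_k where
  (G_k)_{ij} = rho(|i - j|), (r_k)_i = rho(i), i,j = 1..k.
Equivalently, Durbin-Levinson gives phi_{kk} iteratively:
  phi_{11} = rho(1)
  phi_{kk} = [rho(k) - sum_{j=1..k-1} phi_{k-1,j} rho(k-j)]
            / [1 - sum_{j=1..k-1} phi_{k-1,j} rho(j)],
  phi_{k,j} = phi_{k-1,j} - phi_{kk} phi_{k-1,k-j},  j = 1..k-1.
Step k = 1:
  phi_11 = rho(1) = 0.3037.
Step k = 2:
  phi_22 = [rho(2) - phi_11 rho(1)] / [1 - phi_11 rho(1)] = [-0.2881 - (0.3037)(0.3037)] / [1 - (0.3037)(0.3037)]
         = -0.38033369 / 0.90776631 = -0.419.
Therefore phi_{22} = -0.4190.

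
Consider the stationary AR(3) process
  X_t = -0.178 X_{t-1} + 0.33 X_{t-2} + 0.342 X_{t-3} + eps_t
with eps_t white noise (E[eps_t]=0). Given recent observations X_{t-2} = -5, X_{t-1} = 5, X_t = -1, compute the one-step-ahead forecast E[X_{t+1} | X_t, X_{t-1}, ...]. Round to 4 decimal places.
E[X_{t+1} \mid \mathcal F_t] = 0.1180

For an AR(p) model X_t = c + sum_i phi_i X_{t-i} + eps_t, the
one-step-ahead conditional mean is
  E[X_{t+1} | X_t, ...] = c + sum_i phi_i X_{t+1-i}.
Substitute known values:
  E[X_{t+1} | ...] = (-0.178) * (-1) + (0.33) * (5) + (0.342) * (-5)
                   = 0.1180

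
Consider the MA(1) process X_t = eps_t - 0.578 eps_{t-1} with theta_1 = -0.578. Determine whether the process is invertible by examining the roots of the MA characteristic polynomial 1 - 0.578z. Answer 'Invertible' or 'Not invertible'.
\text{Invertible}

The MA(q) characteristic polynomial is P(z) = 1 - 0.578z.
Invertibility requires all roots to lie outside the unit circle, i.e. |z| > 1 for every root.
This is linear in z: 1 + (-0.578) z = 0  =>  z = -1/(-0.578) = 1.730104,  |z| = 1.730104.
Moduli of all roots: 1.7301.
All moduli strictly greater than 1? Yes.
Verdict: Invertible.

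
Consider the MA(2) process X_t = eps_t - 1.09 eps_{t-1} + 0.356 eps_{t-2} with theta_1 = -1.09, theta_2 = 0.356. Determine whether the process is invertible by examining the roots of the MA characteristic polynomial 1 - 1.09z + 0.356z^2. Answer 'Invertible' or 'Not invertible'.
\text{Invertible}

The MA(q) characteristic polynomial is P(z) = 1 - 1.09z + 0.356z^2.
Invertibility requires all roots to lie outside the unit circle, i.e. |z| > 1 for every root.
Set 1 + (-1.09) z + (0.356) z^2 = 0, i.e. a z^2 + b z + c = 0 with a = 0.356, b = -1.09, c = 1.
Discriminant D = b^2 - 4ac = (-1.09)^2 - 4*(0.356)*1 = 1.1881 - (1.424) = -0.2359.
D < 0, so the roots are the complex-conjugate pair z = (-b +/- i sqrt(-D)) / (2a) = 1.5309 +/- 0.6822i.
For a conjugate pair |z|^2 = z * conj(z) = (product of roots) = c/a = 1/(0.356) = 2.808989, so |z| = sqrt(2.808989) = 1.676 for both roots.
Moduli of all roots: 1.6760, 1.6760.
All moduli strictly greater than 1? Yes.
Verdict: Invertible.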